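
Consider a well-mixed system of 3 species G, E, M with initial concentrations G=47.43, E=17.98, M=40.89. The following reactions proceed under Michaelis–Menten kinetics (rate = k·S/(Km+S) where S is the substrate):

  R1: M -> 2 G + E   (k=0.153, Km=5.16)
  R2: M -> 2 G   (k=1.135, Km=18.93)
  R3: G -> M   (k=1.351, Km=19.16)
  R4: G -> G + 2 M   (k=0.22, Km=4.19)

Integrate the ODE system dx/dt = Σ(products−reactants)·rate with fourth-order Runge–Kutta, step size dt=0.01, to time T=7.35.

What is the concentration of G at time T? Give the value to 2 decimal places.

RK4 with dt=0.01: 735 steps to T=7.35. Trajectory (selected grid times):
t=0.00: G=47.43 E=17.98 M=40.89
t=0.82: G=48.14 E=18.09 M=41.26
t=1.63: G=48.83 E=18.20 M=41.63
t=2.45: G=49.54 E=18.31 M=42.01
t=3.27: G=50.25 E=18.43 M=42.39
t=4.08: G=50.95 E=18.54 M=42.77
t=4.90: G=51.66 E=18.65 M=43.15
t=5.72: G=52.37 E=18.76 M=43.53
t=6.53: G=53.07 E=18.87 M=43.91
t=7.35: G=53.78 E=18.98 M=44.30
Read off G at T=7.35: 53.78

G at T = 53.78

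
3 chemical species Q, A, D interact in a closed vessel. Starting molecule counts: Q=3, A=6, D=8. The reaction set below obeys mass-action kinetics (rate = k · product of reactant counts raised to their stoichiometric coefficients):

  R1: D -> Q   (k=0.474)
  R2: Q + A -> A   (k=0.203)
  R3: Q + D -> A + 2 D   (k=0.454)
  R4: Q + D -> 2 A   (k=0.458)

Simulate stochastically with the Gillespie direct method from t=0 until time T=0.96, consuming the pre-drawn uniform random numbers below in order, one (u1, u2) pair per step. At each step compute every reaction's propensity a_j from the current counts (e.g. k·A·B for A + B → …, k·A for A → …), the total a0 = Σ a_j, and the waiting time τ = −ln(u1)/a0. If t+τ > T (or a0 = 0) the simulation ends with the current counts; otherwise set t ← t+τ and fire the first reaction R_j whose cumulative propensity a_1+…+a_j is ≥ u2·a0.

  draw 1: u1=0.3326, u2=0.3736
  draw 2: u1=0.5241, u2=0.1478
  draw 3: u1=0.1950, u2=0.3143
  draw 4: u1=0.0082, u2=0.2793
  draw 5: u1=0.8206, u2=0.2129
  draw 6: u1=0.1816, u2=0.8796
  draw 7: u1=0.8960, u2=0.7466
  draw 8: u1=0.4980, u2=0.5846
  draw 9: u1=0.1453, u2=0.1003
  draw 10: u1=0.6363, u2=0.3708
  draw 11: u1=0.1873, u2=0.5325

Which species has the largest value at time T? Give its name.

t=0.000: Q=3 A=6 D=8
Draw 1: a1=3.792, a2=3.654, a3=10.896, a4=10.992, a0=29.334; τ=−ln(0.3326)/29.334=0.038 → t=0.038; u2·a0=0.3736·29.334=10.959; a1+a2=7.446 < 10.959 ≤ a1+…+a3=18.342 → R3 fires; Q=2 A=7 D=9
Draw 2: a1=4.266, a2=2.842, a3=8.172, a4=8.244, a0=23.524; τ=−ln(0.5241)/23.524=0.027 → t=0.065; u2·a0=0.1478·23.524=3.477 ≤ a1=4.266 → R1 fires; Q=3 A=7 D=8
Draw 3: a1=3.792, a2=4.263, a3=10.896, a4=10.992, a0=29.943; τ=−ln(0.1950)/29.943=0.055 → t=0.120; u2·a0=0.3143·29.943=9.411; a1+a2=8.055 < 9.411 ≤ a1+…+a3=18.951 → R3 fires; Q=2 A=8 D=9
Draw 4: a1=4.266, a2=3.248, a3=8.172, a4=8.244, a0=23.930; τ=−ln(0.0082)/23.930=0.201 → t=0.320; u2·a0=0.2793·23.930=6.684; a1=4.266 < 6.684 ≤ a1+a2=7.514 → R2 fires; Q=1 A=8 D=9
Draw 5: a1=4.266, a2=1.624, a3=4.086, a4=4.122, a0=14.098; τ=−ln(0.8206)/14.098=0.014 → t=0.334; u2·a0=0.2129·14.098=3.001 ≤ a1=4.266 → R1 fires; Q=2 A=8 D=8
Draw 6: a1=3.792, a2=3.248, a3=7.264, a4=7.328, a0=21.632; τ=−ln(0.1816)/21.632=0.079 → t=0.413; u2·a0=0.8796·21.632=19.028; a1+…+a3=14.304 < 19.028 ≤ a1+…+a4=21.632 → R4 fires; Q=1 A=10 D=7
Draw 7: a1=3.318, a2=2.030, a3=3.178, a4=3.206, a0=11.732; τ=−ln(0.8960)/11.732=0.009 → t=0.423; u2·a0=0.7466·11.732=8.759; a1+…+a3=8.526 < 8.759 ≤ a1+…+a4=11.732 → R4 fires; Q=0 A=12 D=6
Draw 8: a1=2.844, a2=0.000, a3=0.000, a4=0.000, a0=2.844; τ=−ln(0.4980)/2.844=0.245 → t=0.668; u2·a0=0.5846·2.844=1.663 ≤ a1=2.844 → R1 fires; Q=1 A=12 D=5
Draw 9: a1=2.370, a2=2.436, a3=2.270, a4=2.290, a0=9.366; τ=−ln(0.1453)/9.366=0.206 → t=0.874; u2·a0=0.1003·9.366=0.939 ≤ a1=2.370 → R1 fires; Q=2 A=12 D=4
Draw 10: a1=1.896, a2=4.872, a3=3.632, a4=3.664, a0=14.064; τ=−ln(0.6363)/14.064=0.032 → t=0.906; u2·a0=0.3708·14.064=5.215; a1=1.896 < 5.215 ≤ a1+a2=6.768 → R2 fires; Q=1 A=12 D=4
Draw 11: a1=1.896, a2=2.436, a3=1.816, a4=1.832, a0=7.980; τ=−ln(0.1873)/7.980=0.210 → t=1.116 > T=0.96: stop.
At T=0.96: Q=1 A=12 D=4; the largest is A.

Dominant species at T: A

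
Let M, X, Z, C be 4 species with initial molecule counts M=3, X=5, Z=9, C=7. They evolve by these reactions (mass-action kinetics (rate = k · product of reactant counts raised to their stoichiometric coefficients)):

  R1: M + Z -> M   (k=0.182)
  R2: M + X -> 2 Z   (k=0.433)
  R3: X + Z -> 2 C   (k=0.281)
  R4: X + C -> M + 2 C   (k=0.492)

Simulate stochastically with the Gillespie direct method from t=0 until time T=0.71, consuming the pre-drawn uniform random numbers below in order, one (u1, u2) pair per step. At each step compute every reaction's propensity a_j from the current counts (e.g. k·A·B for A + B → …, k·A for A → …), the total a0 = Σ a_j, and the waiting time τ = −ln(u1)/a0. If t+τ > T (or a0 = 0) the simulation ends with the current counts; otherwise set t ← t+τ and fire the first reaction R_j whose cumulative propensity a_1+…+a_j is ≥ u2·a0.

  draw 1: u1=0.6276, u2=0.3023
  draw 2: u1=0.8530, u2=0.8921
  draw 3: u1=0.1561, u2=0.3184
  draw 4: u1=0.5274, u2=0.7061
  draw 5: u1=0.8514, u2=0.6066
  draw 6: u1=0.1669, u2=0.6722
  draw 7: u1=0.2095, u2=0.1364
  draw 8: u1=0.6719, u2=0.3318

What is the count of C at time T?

t=0.000: M=3 X=5 Z=9 C=7
Draw 1: a1=4.914, a2=6.495, a3=12.645, a4=17.220, a0=41.274; τ=−ln(0.6276)/41.274=0.011 → t=0.011; u2·a0=0.3023·41.274=12.477; a1+a2=11.409 < 12.477 ≤ a1+…+a3=24.054 → R3 fires; M=3 X=4 Z=8 C=9
Draw 2: a1=4.368, a2=5.196, a3=8.992, a4=17.712, a0=36.268; τ=−ln(0.8530)/36.268=0.004 → t=0.016; u2·a0=0.8921·36.268=32.355; a1+…+a3=18.556 < 32.355 ≤ a1+…+a4=36.268 → R4 fires; M=4 X=3 Z=8 C=10
Draw 3: a1=5.824, a2=5.196, a3=6.744, a4=14.760, a0=32.524; τ=−ln(0.1561)/32.524=0.057 → t=0.073; u2·a0=0.3184·32.524=10.356; a1=5.824 < 10.356 ≤ a1+a2=11.020 → R2 fires; M=3 X=2 Z=10 C=10
Draw 4: a1=5.460, a2=2.598, a3=5.620, a4=9.840, a0=23.518; τ=−ln(0.5274)/23.518=0.027 → t=0.100; u2·a0=0.7061·23.518=16.606; a1+…+a3=13.678 < 16.606 ≤ a1+…+a4=23.518 → R4 fires; M=4 X=1 Z=10 C=11
Draw 5: a1=7.280, a2=1.732, a3=2.810, a4=5.412, a0=17.234; τ=−ln(0.8514)/17.234=0.009 → t=0.109; u2·a0=0.6066·17.234=10.454; a1+a2=9.012 < 10.454 ≤ a1+…+a3=11.822 → R3 fires; M=4 X=0 Z=9 C=13
Draw 6: a1=6.552, a2=0.000, a3=0.000, a4=0.000, a0=6.552; τ=−ln(0.1669)/6.552=0.273 → t=0.383; u2·a0=0.6722·6.552=4.404 ≤ a1=6.552 → R1 fires; M=4 X=0 Z=8 C=13
Draw 7: a1=5.824, a2=0.000, a3=0.000, a4=0.000, a0=5.824; τ=−ln(0.2095)/5.824=0.268 → t=0.651; u2·a0=0.1364·5.824=0.794 ≤ a1=5.824 → R1 fires; M=4 X=0 Z=7 C=13
Draw 8: a1=5.096, a2=0.000, a3=0.000, a4=0.000, a0=5.096; τ=−ln(0.6719)/5.096=0.078 → t=0.729 > T=0.71: stop.
Read off C at T=0.71: 13

C at T = 13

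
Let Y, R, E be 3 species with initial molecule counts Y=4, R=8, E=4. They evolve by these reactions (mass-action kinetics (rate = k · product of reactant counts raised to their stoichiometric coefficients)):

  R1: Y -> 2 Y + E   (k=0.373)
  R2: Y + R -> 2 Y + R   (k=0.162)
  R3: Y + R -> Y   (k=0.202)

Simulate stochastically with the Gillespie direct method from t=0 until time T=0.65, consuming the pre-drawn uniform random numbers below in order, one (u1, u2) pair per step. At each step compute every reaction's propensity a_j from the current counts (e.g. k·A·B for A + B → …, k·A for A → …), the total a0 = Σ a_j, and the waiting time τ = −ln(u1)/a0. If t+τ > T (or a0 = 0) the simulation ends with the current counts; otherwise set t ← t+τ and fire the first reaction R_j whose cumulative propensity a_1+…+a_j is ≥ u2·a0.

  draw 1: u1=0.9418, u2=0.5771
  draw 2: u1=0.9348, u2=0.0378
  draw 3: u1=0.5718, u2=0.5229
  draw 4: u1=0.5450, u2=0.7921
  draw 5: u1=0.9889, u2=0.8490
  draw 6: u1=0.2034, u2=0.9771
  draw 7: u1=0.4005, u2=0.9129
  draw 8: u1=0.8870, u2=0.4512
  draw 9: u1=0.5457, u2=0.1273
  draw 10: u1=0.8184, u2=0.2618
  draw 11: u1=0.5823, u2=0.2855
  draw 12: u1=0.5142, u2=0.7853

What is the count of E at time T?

t=0.000: Y=4 R=8 E=4
Draw 1: a1=1.492, a2=5.184, a3=6.464, a0=13.140; τ=−ln(0.9418)/13.140=0.005 → t=0.005; u2·a0=0.5771·13.140=7.583; a1+a2=6.676 < 7.583 ≤ a1+…+a3=13.140 → R3 fires; Y=4 R=7 E=4
Draw 2: a1=1.492, a2=4.536, a3=5.656, a0=11.684; τ=−ln(0.9348)/11.684=0.006 → t=0.010; u2·a0=0.0378·11.684=0.442 ≤ a1=1.492 → R1 fires; Y=5 R=7 E=5
Draw 3: a1=1.865, a2=5.670, a3=7.070, a0=14.605; τ=−ln(0.5718)/14.605=0.038 → t=0.049; u2·a0=0.5229·14.605=7.637; a1+a2=7.535 < 7.637 ≤ a1+…+a3=14.605 → R3 fires; Y=5 R=6 E=5
Draw 4: a1=1.865, a2=4.860, a3=6.060, a0=12.785; τ=−ln(0.5450)/12.785=0.047 → t=0.096; u2·a0=0.7921·12.785=10.127; a1+a2=6.725 < 10.127 ≤ a1+…+a3=12.785 → R3 fires; Y=5 R=5 E=5
Draw 5: a1=1.865, a2=4.050, a3=5.050, a0=10.965; τ=−ln(0.9889)/10.965=0.001 → t=0.097; u2·a0=0.8490·10.965=9.309; a1+a2=5.915 < 9.309 ≤ a1+…+a3=10.965 → R3 fires; Y=5 R=4 E=5
Draw 6: a1=1.865, a2=3.240, a3=4.040, a0=9.145; τ=−ln(0.2034)/9.145=0.174 → t=0.271; u2·a0=0.9771·9.145=8.936; a1+a2=5.105 < 8.936 ≤ a1+…+a3=9.145 → R3 fires; Y=5 R=3 E=5
Draw 7: a1=1.865, a2=2.430, a3=3.030, a0=7.325; τ=−ln(0.4005)/7.325=0.125 → t=0.396; u2·a0=0.9129·7.325=6.687; a1+a2=4.295 < 6.687 ≤ a1+…+a3=7.325 → R3 fires; Y=5 R=2 E=5
Draw 8: a1=1.865, a2=1.620, a3=2.020, a0=5.505; τ=−ln(0.8870)/5.505=0.022 → t=0.418; u2·a0=0.4512·5.505=2.484; a1=1.865 < 2.484 ≤ a1+a2=3.485 → R2 fires; Y=6 R=2 E=5
Draw 9: a1=2.238, a2=1.944, a3=2.424, a0=6.606; τ=−ln(0.5457)/6.606=0.092 → t=0.510; u2·a0=0.1273·6.606=0.841 ≤ a1=2.238 → R1 fires; Y=7 R=2 E=6
Draw 10: a1=2.611, a2=2.268, a3=2.828, a0=7.707; τ=−ln(0.8184)/7.707=0.026 → t=0.536; u2·a0=0.2618·7.707=2.018 ≤ a1=2.611 → R1 fires; Y=8 R=2 E=7
Draw 11: a1=2.984, a2=2.592, a3=3.232, a0=8.808; τ=−ln(0.5823)/8.808=0.061 → t=0.597; u2·a0=0.2855·8.808=2.515 ≤ a1=2.984 → R1 fires; Y=9 R=2 E=8
Draw 12: a1=3.357, a2=2.916, a3=3.636, a0=9.909; τ=−ln(0.5142)/9.909=0.067 → t=0.664 > T=0.65: stop.
Read off E at T=0.65: 8

E at T = 8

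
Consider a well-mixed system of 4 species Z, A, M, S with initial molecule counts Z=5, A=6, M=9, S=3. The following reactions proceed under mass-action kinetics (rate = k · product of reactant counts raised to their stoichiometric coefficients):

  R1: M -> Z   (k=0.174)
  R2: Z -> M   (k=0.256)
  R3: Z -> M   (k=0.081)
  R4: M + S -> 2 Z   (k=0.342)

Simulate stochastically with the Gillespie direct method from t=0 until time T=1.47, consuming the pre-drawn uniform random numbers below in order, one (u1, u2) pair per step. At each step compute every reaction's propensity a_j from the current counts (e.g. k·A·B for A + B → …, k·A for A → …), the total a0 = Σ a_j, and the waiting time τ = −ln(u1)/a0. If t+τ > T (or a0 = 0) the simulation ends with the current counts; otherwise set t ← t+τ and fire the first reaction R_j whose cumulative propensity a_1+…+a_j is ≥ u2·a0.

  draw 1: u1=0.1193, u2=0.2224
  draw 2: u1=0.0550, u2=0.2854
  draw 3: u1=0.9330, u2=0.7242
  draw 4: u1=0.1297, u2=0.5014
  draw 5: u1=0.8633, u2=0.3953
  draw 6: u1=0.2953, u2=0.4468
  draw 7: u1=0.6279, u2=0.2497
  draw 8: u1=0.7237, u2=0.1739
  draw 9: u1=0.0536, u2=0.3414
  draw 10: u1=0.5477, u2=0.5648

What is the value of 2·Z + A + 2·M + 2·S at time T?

Value at T = 40

Check how each reaction changes W = 2·Z + A + 2·M + 2·S (weight of products minus weight of reactants):
R1: M -> Z: (2·1) − (2·1) = 2 − 2 = 0
R2: Z -> M: (2·1) − (2·1) = 2 − 2 = 0
R3: Z -> M: (2·1) − (2·1) = 2 − 2 = 0
R4: M + S -> 2 Z: (2·2) − (2·1 + 2·1) = 4 − 4 = 0
Every reaction leaves W unchanged, so W is conserved and no simulation is needed: W(T) = W(0) = 2·5 + 6 + 2·9 + 2·3 = 40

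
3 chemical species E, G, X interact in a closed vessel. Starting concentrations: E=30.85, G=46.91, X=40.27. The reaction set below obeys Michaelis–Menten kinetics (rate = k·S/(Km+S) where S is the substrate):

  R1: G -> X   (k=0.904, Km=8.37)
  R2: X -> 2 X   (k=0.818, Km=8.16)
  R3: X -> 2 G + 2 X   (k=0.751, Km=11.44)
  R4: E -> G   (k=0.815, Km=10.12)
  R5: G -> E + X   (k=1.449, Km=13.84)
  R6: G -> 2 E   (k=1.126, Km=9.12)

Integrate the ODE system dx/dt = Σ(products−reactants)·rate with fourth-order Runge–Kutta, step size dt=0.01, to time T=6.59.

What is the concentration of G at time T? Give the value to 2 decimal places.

G at T = 40.82

RK4 with dt=0.01: 659 steps to T=6.59. Trajectory (selected grid times):
t=0.00: E=30.85 G=46.91 X=40.27
t=0.73: E=32.59 G=46.16 X=42.57
t=1.46: E=34.32 G=45.43 X=44.88
t=2.20: E=36.05 G=44.71 X=47.22
t=2.93: E=37.76 G=44.02 X=49.54
t=3.66: E=39.45 G=43.35 X=51.86
t=4.39: E=41.13 G=42.70 X=54.18
t=5.13: E=42.82 G=42.05 X=56.54
t=5.86: E=44.48 G=41.43 X=58.86
t=6.59: E=46.13 G=40.82 X=61.19
Read off G at T=6.59: 40.82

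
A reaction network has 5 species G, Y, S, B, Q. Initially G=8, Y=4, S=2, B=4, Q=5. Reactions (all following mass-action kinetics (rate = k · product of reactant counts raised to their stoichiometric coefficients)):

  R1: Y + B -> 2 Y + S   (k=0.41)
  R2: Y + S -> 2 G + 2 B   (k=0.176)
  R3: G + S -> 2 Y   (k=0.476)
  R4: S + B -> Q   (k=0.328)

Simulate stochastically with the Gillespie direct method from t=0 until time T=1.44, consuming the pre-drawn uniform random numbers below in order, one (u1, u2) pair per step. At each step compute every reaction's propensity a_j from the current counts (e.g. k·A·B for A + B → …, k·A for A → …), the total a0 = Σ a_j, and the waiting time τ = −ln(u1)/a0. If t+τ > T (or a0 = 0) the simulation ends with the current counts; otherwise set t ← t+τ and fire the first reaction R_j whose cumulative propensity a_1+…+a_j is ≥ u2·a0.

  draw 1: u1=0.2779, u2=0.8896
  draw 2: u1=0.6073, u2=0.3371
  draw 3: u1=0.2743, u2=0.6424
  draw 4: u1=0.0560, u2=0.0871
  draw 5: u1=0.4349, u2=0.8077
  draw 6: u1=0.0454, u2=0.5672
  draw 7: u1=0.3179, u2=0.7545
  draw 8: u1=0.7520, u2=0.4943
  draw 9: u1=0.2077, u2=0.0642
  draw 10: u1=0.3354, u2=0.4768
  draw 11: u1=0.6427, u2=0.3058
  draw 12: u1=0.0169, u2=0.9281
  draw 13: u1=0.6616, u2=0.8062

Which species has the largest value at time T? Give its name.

Dominant species at T: Y

t=0.000: G=8 Y=4 S=2 B=4 Q=5
Draw 1: a1=6.560, a2=1.408, a3=7.616, a4=2.624, a0=18.208; τ=−ln(0.2779)/18.208=0.070 → t=0.070; u2·a0=0.8896·18.208=16.198; a1+…+a3=15.584 < 16.198 ≤ a1+…+a4=18.208 → R4 fires; G=8 Y=4 S=1 B=3 Q=6
Draw 2: a1=4.920, a2=0.704, a3=3.808, a4=0.984, a0=10.416; τ=−ln(0.6073)/10.416=0.048 → t=0.118; u2·a0=0.3371·10.416=3.511 ≤ a1=4.920 → R1 fires; G=8 Y=5 S=2 B=2 Q=6
Draw 3: a1=4.100, a2=1.760, a3=7.616, a4=1.312, a0=14.788; τ=−ln(0.2743)/14.788=0.087 → t=0.206; u2·a0=0.6424·14.788=9.500; a1+a2=5.860 < 9.500 ≤ a1+…+a3=13.476 → R3 fires; G=7 Y=7 S=1 B=2 Q=6
Draw 4: a1=5.740, a2=1.232, a3=3.332, a4=0.656, a0=10.960; τ=−ln(0.0560)/10.960=0.263 → t=0.469; u2·a0=0.0871·10.960=0.955 ≤ a1=5.740 → R1 fires; G=7 Y=8 S=2 B=1 Q=6
Draw 5: a1=3.280, a2=2.816, a3=6.664, a4=0.656, a0=13.416; τ=−ln(0.4349)/13.416=0.062 → t=0.531; u2·a0=0.8077·13.416=10.836; a1+a2=6.096 < 10.836 ≤ a1+…+a3=12.760 → R3 fires; G=6 Y=10 S=1 B=1 Q=6
Draw 6: a1=4.100, a2=1.760, a3=2.856, a4=0.328, a0=9.044; τ=−ln(0.0454)/9.044=0.342 → t=0.873; u2·a0=0.5672·9.044=5.130; a1=4.100 < 5.130 ≤ a1+a2=5.860 → R2 fires; G=8 Y=9 S=0 B=3 Q=6
Draw 7: a1=11.070, a2=0.000, a3=0.000, a4=0.000, a0=11.070; τ=−ln(0.3179)/11.070=0.104 → t=0.976; u2·a0=0.7545·11.070=8.352 ≤ a1=11.070 → R1 fires; G=8 Y=10 S=1 B=2 Q=6
Draw 8: a1=8.200, a2=1.760, a3=3.808, a4=0.656, a0=14.424; τ=−ln(0.7520)/14.424=0.020 → t=0.996; u2·a0=0.4943·14.424=7.130 ≤ a1=8.200 → R1 fires; G=8 Y=11 S=2 B=1 Q=6
Draw 9: a1=4.510, a2=3.872, a3=7.616, a4=0.656, a0=16.654; τ=−ln(0.2077)/16.654=0.094 → t=1.090; u2·a0=0.0642·16.654=1.069 ≤ a1=4.510 → R1 fires; G=8 Y=12 S=3 B=0 Q=6
Draw 10: a1=0.000, a2=6.336, a3=11.424, a4=0.000, a0=17.760; τ=−ln(0.3354)/17.760=0.062 → t=1.152; u2·a0=0.4768·17.760=8.468; a1+a2=6.336 < 8.468 ≤ a1+…+a3=17.760 → R3 fires; G=7 Y=14 S=2 B=0 Q=6
Draw 11: a1=0.000, a2=4.928, a3=6.664, a4=0.000, a0=11.592; τ=−ln(0.6427)/11.592=0.038 → t=1.190; u2·a0=0.3058·11.592=3.545; a1=0.000 < 3.545 ≤ a1+a2=4.928 → R2 fires; G=9 Y=13 S=1 B=2 Q=6
Draw 12: a1=10.660, a2=2.288, a3=4.284, a4=0.656, a0=17.888; τ=−ln(0.0169)/17.888=0.228 → t=1.418; u2·a0=0.9281·17.888=16.602; a1+a2=12.948 < 16.602 ≤ a1+…+a3=17.232 → R3 fires; G=8 Y=15 S=0 B=2 Q=6
Draw 13: a1=12.300, a2=0.000, a3=0.000, a4=0.000, a0=12.300; τ=−ln(0.6616)/12.300=0.034 → t=1.452 > T=1.44: stop.
At T=1.44: G=8 Y=15 S=0 B=2 Q=6; the largest is Y.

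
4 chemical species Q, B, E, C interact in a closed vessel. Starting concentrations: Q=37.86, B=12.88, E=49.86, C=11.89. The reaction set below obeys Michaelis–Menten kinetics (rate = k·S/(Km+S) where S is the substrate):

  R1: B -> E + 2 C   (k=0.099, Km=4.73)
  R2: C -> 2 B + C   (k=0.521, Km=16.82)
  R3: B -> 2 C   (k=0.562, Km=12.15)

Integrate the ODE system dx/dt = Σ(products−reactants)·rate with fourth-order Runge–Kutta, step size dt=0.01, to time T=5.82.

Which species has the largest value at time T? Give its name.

RK4 with dt=0.01: 582 steps to T=5.82. Trajectory (selected grid times):
t=0.00: Q=37.86 B=12.88 E=49.86 C=11.89
t=0.65: Q=37.86 B=12.93 E=49.91 C=12.36
t=1.29: Q=37.86 B=12.98 E=49.95 C=12.82
t=1.94: Q=37.86 B=13.04 E=50.00 C=13.30
t=2.59: Q=37.86 B=13.11 E=50.05 C=13.77
t=3.23: Q=37.86 B=13.18 E=50.09 C=14.24
t=3.88: Q=37.86 B=13.25 E=50.14 C=14.71
t=4.53: Q=37.86 B=13.33 E=50.19 C=15.19
t=5.17: Q=37.86 B=13.42 E=50.24 C=15.66
t=5.82: Q=37.86 B=13.51 E=50.28 C=16.14
At T=5.82: Q=37.86 B=13.51 E=50.28 C=16.14; the largest is E.

Dominant species at T: E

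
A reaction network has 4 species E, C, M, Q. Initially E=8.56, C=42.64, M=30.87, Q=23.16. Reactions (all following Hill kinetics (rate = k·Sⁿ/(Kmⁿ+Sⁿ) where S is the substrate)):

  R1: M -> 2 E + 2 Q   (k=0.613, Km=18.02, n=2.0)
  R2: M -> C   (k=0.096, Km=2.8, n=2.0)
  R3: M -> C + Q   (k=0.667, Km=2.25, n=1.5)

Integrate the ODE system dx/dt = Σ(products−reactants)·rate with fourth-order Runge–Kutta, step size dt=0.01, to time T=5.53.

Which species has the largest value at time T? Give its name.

Dominant species at T: C

RK4 with dt=0.01: 553 steps to T=5.53. Trajectory (selected grid times):
t=0.00: E=8.56 C=42.64 M=30.87 Q=23.16
t=0.61: E=9.11 C=43.10 M=30.14 Q=24.11
t=1.23: E=9.67 C=43.56 M=29.39 Q=25.07
t=1.84: E=10.21 C=44.02 M=28.67 Q=26.01
t=2.46: E=10.75 C=44.48 M=27.93 Q=26.96
t=3.07: E=11.28 C=44.94 M=27.22 Q=27.88
t=3.69: E=11.80 C=45.40 M=26.49 Q=28.81
t=4.30: E=12.31 C=45.85 M=25.78 Q=29.71
t=4.92: E=12.81 C=46.32 M=25.07 Q=30.62
t=5.53: E=13.30 C=46.77 M=24.37 Q=31.50
At T=5.53: E=13.30 C=46.77 M=24.37 Q=31.50; the largest is C.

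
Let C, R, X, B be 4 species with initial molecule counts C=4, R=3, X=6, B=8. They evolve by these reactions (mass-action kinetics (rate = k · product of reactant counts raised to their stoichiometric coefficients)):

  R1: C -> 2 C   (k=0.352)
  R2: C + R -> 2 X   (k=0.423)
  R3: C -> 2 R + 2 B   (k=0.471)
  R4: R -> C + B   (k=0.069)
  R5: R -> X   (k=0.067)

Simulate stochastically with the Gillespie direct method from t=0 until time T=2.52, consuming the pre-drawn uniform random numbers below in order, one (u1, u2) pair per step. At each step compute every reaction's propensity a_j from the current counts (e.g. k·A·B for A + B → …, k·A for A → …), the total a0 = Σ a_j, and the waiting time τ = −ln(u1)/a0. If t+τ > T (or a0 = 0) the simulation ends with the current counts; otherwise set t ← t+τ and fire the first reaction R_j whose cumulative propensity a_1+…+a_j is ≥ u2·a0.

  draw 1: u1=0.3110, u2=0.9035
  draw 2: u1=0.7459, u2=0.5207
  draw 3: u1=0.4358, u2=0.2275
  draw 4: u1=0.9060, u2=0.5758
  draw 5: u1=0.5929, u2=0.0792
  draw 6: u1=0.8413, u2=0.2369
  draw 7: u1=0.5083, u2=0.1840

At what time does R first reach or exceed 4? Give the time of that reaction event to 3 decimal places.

t=0.000: C=4 R=3 X=6 B=8
Draw 1: a1=1.408, a2=5.076, a3=1.884, a4=0.207, a5=0.201, a0=8.776; τ=−ln(0.3110)/8.776=0.133 → t=0.133; u2·a0=0.9035·8.776=7.929; a1+a2=6.484 < 7.929 ≤ a1+…+a3=8.368 → R3 fires; C=3 R=5 X=6 B=10
Draw 2: a1=1.056, a2=6.345, a3=1.413, a4=0.345, a5=0.335, a0=9.494; τ=−ln(0.7459)/9.494=0.031 → t=0.164; u2·a0=0.5207·9.494=4.944; a1=1.056 < 4.944 ≤ a1+a2=7.401 → R2 fires; C=2 R=4 X=8 B=10
Draw 3: a1=0.704, a2=3.384, a3=0.942, a4=0.276, a5=0.268, a0=5.574; τ=−ln(0.4358)/5.574=0.149 → t=0.313; u2·a0=0.2275·5.574=1.268; a1=0.704 < 1.268 ≤ a1+a2=4.088 → R2 fires; C=1 R=3 X=10 B=10
Draw 4: a1=0.352, a2=1.269, a3=0.471, a4=0.207, a5=0.201, a0=2.500; τ=−ln(0.9060)/2.500=0.039 → t=0.352; u2·a0=0.5758·2.500=1.440; a1=0.352 < 1.440 ≤ a1+a2=1.621 → R2 fires; C=0 R=2 X=12 B=10
Draw 5: a1=0.000, a2=0.000, a3=0.000, a4=0.138, a5=0.134, a0=0.272; τ=−ln(0.5929)/0.272=1.922 → t=2.274; u2·a0=0.0792·0.272=0.022; a1+…+a3=0.000 < 0.022 ≤ a1+…+a4=0.138 → R4 fires; C=1 R=1 X=12 B=11
Draw 6: a1=0.352, a2=0.423, a3=0.471, a4=0.069, a5=0.067, a0=1.382; τ=−ln(0.8413)/1.382=0.125 → t=2.399; u2·a0=0.2369·1.382=0.327 ≤ a1=0.352 → R1 fires; C=2 R=1 X=12 B=11
Draw 7: a1=0.704, a2=0.846, a3=0.942, a4=0.069, a5=0.067, a0=2.628; τ=−ln(0.5083)/2.628=0.257 → t=2.657 > T=2.52: stop.
R first becomes ≥ 4 when it reaches 5 at the event at t=0.133.

Threshold first reached at t = 0.133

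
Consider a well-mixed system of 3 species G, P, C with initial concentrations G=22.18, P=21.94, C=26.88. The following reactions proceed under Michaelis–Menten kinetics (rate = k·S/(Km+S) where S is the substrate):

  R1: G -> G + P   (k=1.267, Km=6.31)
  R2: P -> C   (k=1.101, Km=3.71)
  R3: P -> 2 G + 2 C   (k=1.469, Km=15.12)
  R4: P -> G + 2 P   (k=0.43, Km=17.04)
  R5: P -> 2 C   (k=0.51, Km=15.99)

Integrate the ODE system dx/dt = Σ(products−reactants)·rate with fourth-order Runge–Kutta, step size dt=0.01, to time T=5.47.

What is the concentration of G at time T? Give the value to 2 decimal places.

RK4 with dt=0.01: 547 steps to T=5.47. Trajectory (selected grid times):
t=0.00: G=22.18 P=21.94 C=26.88
t=0.61: G=23.38 P=21.41 C=28.87
t=1.22: G=24.57 P=20.90 C=30.84
t=1.82: G=25.73 P=20.41 C=32.76
t=2.43: G=26.90 P=19.92 C=34.70
t=3.04: G=28.05 P=19.44 C=36.62
t=3.65: G=29.19 P=18.98 C=38.53
t=4.25: G=30.31 P=18.54 C=40.38
t=4.86: G=31.42 P=18.10 C=42.26
t=5.47: G=32.53 P=17.68 C=44.11
Read off G at T=5.47: 32.53

G at T = 32.53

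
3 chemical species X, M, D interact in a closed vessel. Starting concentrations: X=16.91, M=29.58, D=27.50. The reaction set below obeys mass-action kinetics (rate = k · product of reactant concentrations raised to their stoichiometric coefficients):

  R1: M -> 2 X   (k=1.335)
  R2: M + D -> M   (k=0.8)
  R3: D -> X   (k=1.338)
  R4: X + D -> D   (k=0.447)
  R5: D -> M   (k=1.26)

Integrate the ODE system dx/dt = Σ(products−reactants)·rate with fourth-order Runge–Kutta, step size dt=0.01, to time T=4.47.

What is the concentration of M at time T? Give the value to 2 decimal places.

RK4 with dt=0.01: 447 steps to T=4.47. Trajectory (selected grid times):
t=0.00: X=16.91 M=29.58 D=27.50
t=0.50: X=40.31 M=15.91 D=0.00
t=0.99: X=55.59 M=8.27 D=0.00
t=1.49: X=63.64 M=4.24 D=0.00
t=1.99: X=67.78 M=2.18 D=0.00
t=2.48: X=69.87 M=1.13 D=0.00
t=2.98: X=70.97 M=0.58 D=0.00
t=3.48: X=71.53 M=0.30 D=0.00
t=3.97: X=71.82 M=0.15 D=0.00
t=4.47: X=71.97 M=0.08 D=0.00
Read off M at T=4.47: 0.08

M at T = 0.08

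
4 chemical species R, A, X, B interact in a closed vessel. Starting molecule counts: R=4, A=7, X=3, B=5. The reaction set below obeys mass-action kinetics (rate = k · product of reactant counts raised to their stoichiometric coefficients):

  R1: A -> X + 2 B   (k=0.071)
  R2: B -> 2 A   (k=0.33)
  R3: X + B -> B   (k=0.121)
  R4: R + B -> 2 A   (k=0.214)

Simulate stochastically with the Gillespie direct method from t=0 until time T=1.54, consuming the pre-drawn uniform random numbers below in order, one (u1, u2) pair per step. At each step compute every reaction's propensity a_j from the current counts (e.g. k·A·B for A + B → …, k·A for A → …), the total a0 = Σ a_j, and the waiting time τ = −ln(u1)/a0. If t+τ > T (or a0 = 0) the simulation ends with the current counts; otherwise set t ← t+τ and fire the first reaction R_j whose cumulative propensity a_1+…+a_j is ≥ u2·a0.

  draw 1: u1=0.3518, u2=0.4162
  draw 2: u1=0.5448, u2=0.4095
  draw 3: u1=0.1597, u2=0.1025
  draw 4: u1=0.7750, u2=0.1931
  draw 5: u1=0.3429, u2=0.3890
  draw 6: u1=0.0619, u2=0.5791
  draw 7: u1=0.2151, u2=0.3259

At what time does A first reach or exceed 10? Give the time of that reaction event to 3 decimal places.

t=0.000: R=4 A=7 X=3 B=5
Draw 1: a1=0.497, a2=1.650, a3=1.815, a4=4.280, a0=8.242; τ=−ln(0.3518)/8.242=0.127 → t=0.127; u2·a0=0.4162·8.242=3.430; a1+a2=2.147 < 3.430 ≤ a1+…+a3=3.962 → R3 fires; R=4 A=7 X=2 B=5
Draw 2: a1=0.497, a2=1.650, a3=1.210, a4=4.280, a0=7.637; τ=−ln(0.5448)/7.637=0.080 → t=0.206; u2·a0=0.4095·7.637=3.127; a1+a2=2.147 < 3.127 ≤ a1+…+a3=3.357 → R3 fires; R=4 A=7 X=1 B=5
Draw 3: a1=0.497, a2=1.650, a3=0.605, a4=4.280, a0=7.032; τ=−ln(0.1597)/7.032=0.261 → t=0.467; u2·a0=0.1025·7.032=0.721; a1=0.497 < 0.721 ≤ a1+a2=2.147 → R2 fires; R=4 A=9 X=1 B=4
Draw 4: a1=0.639, a2=1.320, a3=0.484, a4=3.424, a0=5.867; τ=−ln(0.7750)/5.867=0.043 → t=0.511; u2·a0=0.1931·5.867=1.133; a1=0.639 < 1.133 ≤ a1+a2=1.959 → R2 fires; R=4 A=11 X=1 B=3
Draw 5: a1=0.781, a2=0.990, a3=0.363, a4=2.568, a0=4.702; τ=−ln(0.3429)/4.702=0.228 → t=0.738; u2·a0=0.3890·4.702=1.829; a1+a2=1.771 < 1.829 ≤ a1+…+a3=2.134 → R3 fires; R=4 A=11 X=0 B=3
Draw 6: a1=0.781, a2=0.990, a3=0.000, a4=2.568, a0=4.339; τ=−ln(0.0619)/4.339=0.641 → t=1.379; u2·a0=0.5791·4.339=2.513; a1+…+a3=1.771 < 2.513 ≤ a1+…+a4=4.339 → R4 fires; R=3 A=13 X=0 B=2
Draw 7: a1=0.923, a2=0.660, a3=0.000, a4=1.284, a0=2.867; τ=−ln(0.2151)/2.867=0.536 → t=1.915 > T=1.54: stop.
A first becomes ≥ 10 when it reaches 11 at the event at t=0.511.

Threshold first reached at t = 0.511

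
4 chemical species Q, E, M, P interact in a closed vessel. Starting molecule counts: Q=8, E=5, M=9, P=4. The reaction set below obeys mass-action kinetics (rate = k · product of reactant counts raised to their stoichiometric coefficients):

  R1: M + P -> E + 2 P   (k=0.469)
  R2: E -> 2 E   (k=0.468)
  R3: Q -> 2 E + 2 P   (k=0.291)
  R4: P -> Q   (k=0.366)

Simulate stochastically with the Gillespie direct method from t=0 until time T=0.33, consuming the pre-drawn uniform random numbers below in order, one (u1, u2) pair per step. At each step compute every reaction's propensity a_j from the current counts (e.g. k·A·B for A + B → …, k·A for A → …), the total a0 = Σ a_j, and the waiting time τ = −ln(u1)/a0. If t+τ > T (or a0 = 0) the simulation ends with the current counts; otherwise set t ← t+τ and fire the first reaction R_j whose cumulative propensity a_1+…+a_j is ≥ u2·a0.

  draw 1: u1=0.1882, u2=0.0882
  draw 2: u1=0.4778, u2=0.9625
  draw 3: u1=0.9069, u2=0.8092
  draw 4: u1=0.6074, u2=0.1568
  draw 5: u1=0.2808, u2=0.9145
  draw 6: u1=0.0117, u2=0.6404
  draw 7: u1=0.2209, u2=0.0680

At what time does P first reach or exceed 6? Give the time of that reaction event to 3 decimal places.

t=0.000: Q=8 E=5 M=9 P=4
Draw 1: a1=16.884, a2=2.340, a3=2.328, a4=1.464, a0=23.016; τ=−ln(0.1882)/23.016=0.073 → t=0.073; u2·a0=0.0882·23.016=2.030 ≤ a1=16.884 → R1 fires; Q=8 E=6 M=8 P=5
Draw 2: a1=18.760, a2=2.808, a3=2.328, a4=1.830, a0=25.726; τ=−ln(0.4778)/25.726=0.029 → t=0.101; u2·a0=0.9625·25.726=24.761; a1+…+a3=23.896 < 24.761 ≤ a1+…+a4=25.726 → R4 fires; Q=9 E=6 M=8 P=4
Draw 3: a1=15.008, a2=2.808, a3=2.619, a4=1.464, a0=21.899; τ=−ln(0.9069)/21.899=0.004 → t=0.106; u2·a0=0.8092·21.899=17.721; a1=15.008 < 17.721 ≤ a1+a2=17.816 → R2 fires; Q=9 E=7 M=8 P=4
Draw 4: a1=15.008, a2=3.276, a3=2.619, a4=1.464, a0=22.367; τ=−ln(0.6074)/22.367=0.022 → t=0.128; u2·a0=0.1568·22.367=3.507 ≤ a1=15.008 → R1 fires; Q=9 E=8 M=7 P=5
Draw 5: a1=16.415, a2=3.744, a3=2.619, a4=1.830, a0=24.608; τ=−ln(0.2808)/24.608=0.052 → t=0.180; u2·a0=0.9145·24.608=22.504; a1+a2=20.159 < 22.504 ≤ a1+…+a3=22.778 → R3 fires; Q=8 E=10 M=7 P=7
Draw 6: a1=22.981, a2=4.680, a3=2.328, a4=2.562, a0=32.551; τ=−ln(0.0117)/32.551=0.137 → t=0.316; u2·a0=0.6404·32.551=20.846 ≤ a1=22.981 → R1 fires; Q=8 E=11 M=6 P=8
Draw 7: a1=22.512, a2=5.148, a3=2.328, a4=2.928, a0=32.916; τ=−ln(0.2209)/32.916=0.046 → t=0.362 > T=0.33: stop.
P first becomes ≥ 6 when it reaches 7 at the event at t=0.180.

Threshold first reached at t = 0.180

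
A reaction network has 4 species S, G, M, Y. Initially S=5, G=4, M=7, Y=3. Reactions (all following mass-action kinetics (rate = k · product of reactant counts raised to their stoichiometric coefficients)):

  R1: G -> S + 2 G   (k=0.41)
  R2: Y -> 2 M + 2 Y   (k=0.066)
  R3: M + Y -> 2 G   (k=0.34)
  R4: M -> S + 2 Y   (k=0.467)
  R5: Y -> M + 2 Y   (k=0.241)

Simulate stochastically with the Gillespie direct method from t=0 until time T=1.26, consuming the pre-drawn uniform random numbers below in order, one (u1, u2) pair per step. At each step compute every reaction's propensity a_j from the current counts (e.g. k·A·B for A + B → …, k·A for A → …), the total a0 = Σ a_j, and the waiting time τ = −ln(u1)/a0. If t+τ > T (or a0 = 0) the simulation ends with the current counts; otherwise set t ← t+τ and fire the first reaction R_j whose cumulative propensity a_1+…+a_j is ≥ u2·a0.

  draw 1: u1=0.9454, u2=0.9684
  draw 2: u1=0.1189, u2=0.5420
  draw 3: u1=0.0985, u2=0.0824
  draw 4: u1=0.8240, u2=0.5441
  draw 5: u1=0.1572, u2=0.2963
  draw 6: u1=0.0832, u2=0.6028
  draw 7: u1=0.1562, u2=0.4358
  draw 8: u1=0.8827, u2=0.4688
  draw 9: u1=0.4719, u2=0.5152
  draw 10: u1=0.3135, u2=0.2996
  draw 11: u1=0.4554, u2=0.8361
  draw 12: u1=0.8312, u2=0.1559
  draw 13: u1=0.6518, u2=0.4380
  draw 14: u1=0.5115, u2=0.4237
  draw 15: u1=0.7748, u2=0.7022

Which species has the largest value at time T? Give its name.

Dominant species at T: G

t=0.000: S=5 G=4 M=7 Y=3
Draw 1: a1=1.640, a2=0.198, a3=7.140, a4=3.269, a5=0.723, a0=12.970; τ=−ln(0.9454)/12.970=0.004 → t=0.004; u2·a0=0.9684·12.970=12.560; a1+…+a4=12.247 < 12.560 ≤ a1+…+a5=12.970 → R5 fires; S=5 G=4 M=8 Y=4
Draw 2: a1=1.640, a2=0.264, a3=10.880, a4=3.736, a5=0.964, a0=17.484; τ=−ln(0.1189)/17.484=0.122 → t=0.126; u2·a0=0.5420·17.484=9.476; a1+a2=1.904 < 9.476 ≤ a1+…+a3=12.784 → R3 fires; S=5 G=6 M=7 Y=3
Draw 3: a1=2.460, a2=0.198, a3=7.140, a4=3.269, a5=0.723, a0=13.790; τ=−ln(0.0985)/13.790=0.168 → t=0.294; u2·a0=0.0824·13.790=1.136 ≤ a1=2.460 → R1 fires; S=6 G=7 M=7 Y=3
Draw 4: a1=2.870, a2=0.198, a3=7.140, a4=3.269, a5=0.723, a0=14.200; τ=−ln(0.8240)/14.200=0.014 → t=0.308; u2·a0=0.5441·14.200=7.726; a1+a2=3.068 < 7.726 ≤ a1+…+a3=10.208 → R3 fires; S=6 G=9 M=6 Y=2
Draw 5: a1=3.690, a2=0.132, a3=4.080, a4=2.802, a5=0.482, a0=11.186; τ=−ln(0.1572)/11.186=0.165 → t=0.473; u2·a0=0.2963·11.186=3.314 ≤ a1=3.690 → R1 fires; S=7 G=10 M=6 Y=2
Draw 6: a1=4.100, a2=0.132, a3=4.080, a4=2.802, a5=0.482, a0=11.596; τ=−ln(0.0832)/11.596=0.214 → t=0.688; u2·a0=0.6028·11.596=6.990; a1+a2=4.232 < 6.990 ≤ a1+…+a3=8.312 → R3 fires; S=7 G=12 M=5 Y=1
Draw 7: a1=4.920, a2=0.066, a3=1.700, a4=2.335, a5=0.241, a0=9.262; τ=−ln(0.1562)/9.262=0.200 → t=0.888; u2·a0=0.4358·9.262=4.036 ≤ a1=4.920 → R1 fires; S=8 G=13 M=5 Y=1
Draw 8: a1=5.330, a2=0.066, a3=1.700, a4=2.335, a5=0.241, a0=9.672; τ=−ln(0.8827)/9.672=0.013 → t=0.901; u2·a0=0.4688·9.672=4.534 ≤ a1=5.330 → R1 fires; S=9 G=14 M=5 Y=1
Draw 9: a1=5.740, a2=0.066, a3=1.700, a4=2.335, a5=0.241, a0=10.082; τ=−ln(0.4719)/10.082=0.074 → t=0.976; u2·a0=0.5152·10.082=5.194 ≤ a1=5.740 → R1 fires; S=10 G=15 M=5 Y=1
Draw 10: a1=6.150, a2=0.066, a3=1.700, a4=2.335, a5=0.241, a0=10.492; τ=−ln(0.3135)/10.492=0.111 → t=1.086; u2·a0=0.2996·10.492=3.143 ≤ a1=6.150 → R1 fires; S=11 G=16 M=5 Y=1
Draw 11: a1=6.560, a2=0.066, a3=1.700, a4=2.335, a5=0.241, a0=10.902; τ=−ln(0.4554)/10.902=0.072 → t=1.158; u2·a0=0.8361·10.902=9.115; a1+…+a3=8.326 < 9.115 ≤ a1+…+a4=10.661 → R4 fires; S=12 G=16 M=4 Y=3
Draw 12: a1=6.560, a2=0.198, a3=4.080, a4=1.868, a5=0.723, a0=13.429; τ=−ln(0.8312)/13.429=0.014 → t=1.172; u2·a0=0.1559·13.429=2.094 ≤ a1=6.560 → R1 fires; S=13 G=17 M=4 Y=3
Draw 13: a1=6.970, a2=0.198, a3=4.080, a4=1.868, a5=0.723, a0=13.839; τ=−ln(0.6518)/13.839=0.031 → t=1.203; u2·a0=0.4380·13.839=6.061 ≤ a1=6.970 → R1 fires; S=14 G=18 M=4 Y=3
Draw 14: a1=7.380, a2=0.198, a3=4.080, a4=1.868, a5=0.723, a0=14.249; τ=−ln(0.5115)/14.249=0.047 → t=1.250; u2·a0=0.4237·14.249=6.037 ≤ a1=7.380 → R1 fires; S=15 G=19 M=4 Y=3
Draw 15: a1=7.790, a2=0.198, a3=4.080, a4=1.868, a5=0.723, a0=14.659; τ=−ln(0.7748)/14.659=0.017 → t=1.267 > T=1.26: stop.
At T=1.26: S=15 G=19 M=4 Y=3; the largest is G.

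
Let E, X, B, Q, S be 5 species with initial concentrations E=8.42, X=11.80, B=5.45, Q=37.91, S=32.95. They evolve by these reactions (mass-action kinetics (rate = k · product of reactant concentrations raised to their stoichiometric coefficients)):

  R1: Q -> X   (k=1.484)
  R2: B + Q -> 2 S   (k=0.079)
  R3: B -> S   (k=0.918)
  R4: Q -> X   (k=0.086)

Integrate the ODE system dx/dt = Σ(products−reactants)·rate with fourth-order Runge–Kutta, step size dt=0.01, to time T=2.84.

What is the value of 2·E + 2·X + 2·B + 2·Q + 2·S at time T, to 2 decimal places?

Check how each reaction changes W = 2·E + 2·X + 2·B + 2·Q + 2·S (weight of products minus weight of reactants):
R1: Q -> X: (2·1) − (2·1) = 2 − 2 = 0
R2: B + Q -> 2 S: (2·2) − (2·1 + 2·1) = 4 − 4 = 0
R3: B -> S: (2·1) − (2·1) = 2 − 2 = 0
R4: Q -> X: (2·1) − (2·1) = 2 − 2 = 0
Every reaction leaves W unchanged, so W is conserved and no simulation is needed: W(T) = W(0) = 2·8.42 + 2·11.80 + 2·5.45 + 2·37.91 + 2·32.95 = 193.06

Value at T = 193.06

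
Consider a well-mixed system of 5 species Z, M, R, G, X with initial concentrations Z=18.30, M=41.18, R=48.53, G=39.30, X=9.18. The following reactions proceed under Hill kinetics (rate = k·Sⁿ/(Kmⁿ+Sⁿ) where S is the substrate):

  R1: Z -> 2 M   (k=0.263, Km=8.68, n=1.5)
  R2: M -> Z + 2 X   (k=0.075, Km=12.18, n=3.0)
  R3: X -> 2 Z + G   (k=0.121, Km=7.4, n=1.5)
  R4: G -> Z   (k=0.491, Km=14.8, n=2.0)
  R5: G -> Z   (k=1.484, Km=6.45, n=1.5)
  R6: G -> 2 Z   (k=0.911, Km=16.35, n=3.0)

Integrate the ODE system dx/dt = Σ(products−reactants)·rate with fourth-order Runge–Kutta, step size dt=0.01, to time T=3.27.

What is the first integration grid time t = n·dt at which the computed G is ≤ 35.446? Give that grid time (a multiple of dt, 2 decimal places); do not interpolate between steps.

RK4 with dt=0.01: 327 steps to T=3.27. Trajectory (selected grid times):
t=0.00: Z=18.30 M=41.18 R=48.53 G=39.30 X=9.18
t=0.36: Z=19.57 M=41.30 R=48.53 G=38.37 X=9.21
t=0.73: Z=20.87 M=41.42 R=48.53 G=37.41 X=9.24
t=1.09: Z=22.12 M=41.55 R=48.53 G=36.48 X=9.26
t=1.45: Z=23.37 M=41.67 R=48.53 G=35.56 X=9.29
t=1.49: Z=23.51 M=41.69 R=48.53 G=35.46 X=9.29
t=1.50: Z=23.54 M=41.69 R=48.53 G=35.43 X=9.29
t=1.82: Z=24.65 M=41.81 R=48.53 G=34.62 X=9.32
t=2.18: Z=25.88 M=41.94 R=48.53 G=33.70 X=9.35
t=2.54: Z=27.10 M=42.07 R=48.53 G=32.80 X=9.37
t=2.91: Z=28.35 M=42.21 R=48.53 G=31.87 X=9.40
t=3.27: Z=29.56 M=42.35 R=48.53 G=30.98 X=9.43
G(1.49)=35.458 > 35.446 but G(1.50)=35.432 ≤ 35.446, so the first grid time is t=1.50.

Threshold first reached at t = 1.50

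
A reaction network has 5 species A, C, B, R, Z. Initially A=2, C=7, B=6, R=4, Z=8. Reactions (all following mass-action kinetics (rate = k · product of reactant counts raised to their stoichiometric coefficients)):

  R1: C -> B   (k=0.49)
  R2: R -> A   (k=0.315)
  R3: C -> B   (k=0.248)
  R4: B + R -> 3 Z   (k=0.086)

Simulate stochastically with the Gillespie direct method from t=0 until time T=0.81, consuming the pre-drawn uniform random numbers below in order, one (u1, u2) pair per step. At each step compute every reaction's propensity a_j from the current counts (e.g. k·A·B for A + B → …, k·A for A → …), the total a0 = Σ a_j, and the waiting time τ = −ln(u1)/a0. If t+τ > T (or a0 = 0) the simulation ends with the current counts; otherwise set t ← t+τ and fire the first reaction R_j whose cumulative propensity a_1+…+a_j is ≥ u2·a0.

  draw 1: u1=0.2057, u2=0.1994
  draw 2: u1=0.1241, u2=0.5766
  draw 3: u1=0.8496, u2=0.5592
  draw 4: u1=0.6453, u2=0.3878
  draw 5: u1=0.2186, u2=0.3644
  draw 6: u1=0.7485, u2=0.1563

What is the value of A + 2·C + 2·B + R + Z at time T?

Value at T = 40

Check how each reaction changes W = A + 2·C + 2·B + R + Z (weight of products minus weight of reactants):
R1: C -> B: (2·1) − (2·1) = 2 − 2 = 0
R2: R -> A: (1·1) − (1·1) = 1 − 1 = 0
R3: C -> B: (2·1) − (2·1) = 2 − 2 = 0
R4: B + R -> 3 Z: (1·3) − (2·1 + 1·1) = 3 − 3 = 0
Every reaction leaves W unchanged, so W is conserved and no simulation is needed: W(T) = W(0) = 2 + 2·7 + 2·6 + 4 + 8 = 40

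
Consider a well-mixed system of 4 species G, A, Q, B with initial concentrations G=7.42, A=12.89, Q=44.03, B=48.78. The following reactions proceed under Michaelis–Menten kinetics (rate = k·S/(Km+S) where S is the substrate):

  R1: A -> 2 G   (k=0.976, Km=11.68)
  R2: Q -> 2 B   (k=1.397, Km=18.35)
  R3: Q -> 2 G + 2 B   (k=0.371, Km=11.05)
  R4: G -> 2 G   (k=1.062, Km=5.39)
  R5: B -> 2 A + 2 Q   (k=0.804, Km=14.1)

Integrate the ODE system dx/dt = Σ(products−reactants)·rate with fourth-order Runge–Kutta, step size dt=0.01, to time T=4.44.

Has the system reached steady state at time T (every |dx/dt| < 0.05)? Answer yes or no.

Steady state at T: no

RK4 with dt=0.01: 444 steps to T=4.44. Trajectory (selected grid times):
t=0.00: G=7.42 A=12.89 Q=44.03 B=48.78
t=0.49: G=8.53 A=13.25 Q=44.01 B=49.73
t=0.99: G=9.68 A=13.62 Q=44.00 B=50.70
t=1.48: G=10.83 A=13.98 Q=43.99 B=51.65
t=1.97: G=12.00 A=14.33 Q=43.98 B=52.59
t=2.47: G=13.20 A=14.70 Q=43.98 B=53.56
t=2.96: G=14.41 A=15.06 Q=43.97 B=54.50
t=3.45: G=15.62 A=15.41 Q=43.97 B=55.45
t=3.95: G=16.87 A=15.77 Q=43.97 B=56.41
t=4.44: G=18.11 A=16.13 Q=43.98 B=57.35
Rates at T: R1=0.5661, R2=0.9857, R3=0.2965, R4=0.8185, R5=0.6453
dx/dt at T (Σ net stoichiometry × rate): G=+2.5436, A=+0.7246, Q=+0.0085, B=+1.9190
Largest |dx/dt| is |+2.5436| (G) ≥ 0.05 → not steady.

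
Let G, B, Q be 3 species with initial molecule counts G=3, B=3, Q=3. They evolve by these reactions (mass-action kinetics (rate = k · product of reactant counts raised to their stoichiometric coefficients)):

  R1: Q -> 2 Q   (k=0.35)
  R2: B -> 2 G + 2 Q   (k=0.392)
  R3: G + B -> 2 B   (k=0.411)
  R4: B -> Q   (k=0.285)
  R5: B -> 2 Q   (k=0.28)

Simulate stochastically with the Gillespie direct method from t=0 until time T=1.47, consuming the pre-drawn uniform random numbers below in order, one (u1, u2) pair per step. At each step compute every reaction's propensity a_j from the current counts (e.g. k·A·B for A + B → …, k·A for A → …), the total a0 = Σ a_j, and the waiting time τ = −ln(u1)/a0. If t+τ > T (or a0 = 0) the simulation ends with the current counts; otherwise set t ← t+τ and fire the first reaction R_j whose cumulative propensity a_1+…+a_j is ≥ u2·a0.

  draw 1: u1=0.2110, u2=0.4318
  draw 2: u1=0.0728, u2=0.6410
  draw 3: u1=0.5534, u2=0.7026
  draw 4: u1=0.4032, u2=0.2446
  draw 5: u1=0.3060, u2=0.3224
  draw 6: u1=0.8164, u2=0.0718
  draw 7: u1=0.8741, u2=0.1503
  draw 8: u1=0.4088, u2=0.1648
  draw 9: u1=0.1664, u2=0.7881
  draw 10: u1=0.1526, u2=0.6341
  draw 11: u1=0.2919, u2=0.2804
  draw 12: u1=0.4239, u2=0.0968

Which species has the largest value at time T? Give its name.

t=0.000: G=3 B=3 Q=3
Draw 1: a1=1.050, a2=1.176, a3=3.699, a4=0.855, a5=0.840, a0=7.620; τ=−ln(0.2110)/7.620=0.204 → t=0.204; u2·a0=0.4318·7.620=3.290; a1+a2=2.226 < 3.290 ≤ a1+…+a3=5.925 → R3 fires; G=2 B=4 Q=3
Draw 2: a1=1.050, a2=1.568, a3=3.288, a4=1.140, a5=1.120, a0=8.166; τ=−ln(0.0728)/8.166=0.321 → t=0.525; u2·a0=0.6410·8.166=5.234; a1+a2=2.618 < 5.234 ≤ a1+…+a3=5.906 → R3 fires; G=1 B=5 Q=3
Draw 3: a1=1.050, a2=1.960, a3=2.055, a4=1.425, a5=1.400, a0=7.890; τ=−ln(0.5534)/7.890=0.075 → t=0.600; u2·a0=0.7026·7.890=5.544; a1+…+a3=5.065 < 5.544 ≤ a1+…+a4=6.490 → R4 fires; G=1 B=4 Q=4
Draw 4: a1=1.400, a2=1.568, a3=1.644, a4=1.140, a5=1.120, a0=6.872; τ=−ln(0.4032)/6.872=0.132 → t=0.732; u2·a0=0.2446·6.872=1.681; a1=1.400 < 1.681 ≤ a1+a2=2.968 → R2 fires; G=3 B=3 Q=6
Draw 5: a1=2.100, a2=1.176, a3=3.699, a4=0.855, a5=0.840, a0=8.670; τ=−ln(0.3060)/8.670=0.137 → t=0.869; u2·a0=0.3224·8.670=2.795; a1=2.100 < 2.795 ≤ a1+a2=3.276 → R2 fires; G=5 B=2 Q=8
Draw 6: a1=2.800, a2=0.784, a3=4.110, a4=0.570, a5=0.560, a0=8.824; τ=−ln(0.8164)/8.824=0.023 → t=0.892; u2·a0=0.0718·8.824=0.634 ≤ a1=2.800 → R1 fires; G=5 B=2 Q=9
Draw 7: a1=3.150, a2=0.784, a3=4.110, a4=0.570, a5=0.560, a0=9.174; τ=−ln(0.8741)/9.174=0.015 → t=0.906; u2·a0=0.1503·9.174=1.379 ≤ a1=3.150 → R1 fires; G=5 B=2 Q=10
Draw 8: a1=3.500, a2=0.784, a3=4.110, a4=0.570, a5=0.560, a0=9.524; τ=−ln(0.4088)/9.524=0.094 → t=1.000; u2·a0=0.1648·9.524=1.570 ≤ a1=3.500 → R1 fires; G=5 B=2 Q=11
Draw 9: a1=3.850, a2=0.784, a3=4.110, a4=0.570, a5=0.560, a0=9.874; τ=−ln(0.1664)/9.874=0.182 → t=1.182; u2·a0=0.7881·9.874=7.782; a1+a2=4.634 < 7.782 ≤ a1+…+a3=8.744 → R3 fires; G=4 B=3 Q=11
Draw 10: a1=3.850, a2=1.176, a3=4.932, a4=0.855, a5=0.840, a0=11.653; τ=−ln(0.1526)/11.653=0.161 → t=1.343; u2·a0=0.6341·11.653=7.389; a1+a2=5.026 < 7.389 ≤ a1+…+a3=9.958 → R3 fires; G=3 B=4 Q=11
Draw 11: a1=3.850, a2=1.568, a3=4.932, a4=1.140, a5=1.120, a0=12.610; τ=−ln(0.2919)/12.610=0.098 → t=1.441; u2·a0=0.2804·12.610=3.536 ≤ a1=3.850 → R1 fires; G=3 B=4 Q=12
Draw 12: a1=4.200, a2=1.568, a3=4.932, a4=1.140, a5=1.120, a0=12.960; τ=−ln(0.4239)/12.960=0.066 → t=1.507 > T=1.47: stop.
At T=1.47: G=3 B=4 Q=12; the largest is Q.

Dominant species at T: Q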